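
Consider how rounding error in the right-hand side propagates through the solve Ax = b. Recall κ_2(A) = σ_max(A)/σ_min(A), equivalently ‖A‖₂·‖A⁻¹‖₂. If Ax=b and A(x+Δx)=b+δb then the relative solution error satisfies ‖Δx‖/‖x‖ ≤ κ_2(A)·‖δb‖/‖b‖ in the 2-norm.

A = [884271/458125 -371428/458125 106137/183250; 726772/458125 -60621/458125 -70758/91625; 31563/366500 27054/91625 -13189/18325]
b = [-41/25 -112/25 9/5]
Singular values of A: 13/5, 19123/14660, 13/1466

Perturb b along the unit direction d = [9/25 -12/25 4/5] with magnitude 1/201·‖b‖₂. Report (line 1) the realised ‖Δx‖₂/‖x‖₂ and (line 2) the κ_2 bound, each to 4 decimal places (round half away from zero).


largest singular value 13/5, smallest 13/1466
κ_2(A) = (13/5) / (13/1466) = 293.2000
perturbation bound = 293.2000·1/201 = 1.4587
solve Ax = b  →  x = [85.8800 299.9404 130.8260]
‖b‖₂ = 5.0990 and ‖x‖₂ = 338.3121
Δx = A⁻¹·δb where δb = 1/201·5.0990·d; ‖Δx‖ = 2.8608
dividing the unrounded norms, ‖Δx‖/‖x‖ = 0.0085
tightness: 0.0085 against a bound of 1.4587 (unrounded ratio ≈ 0.0058)

0.0085
1.4587


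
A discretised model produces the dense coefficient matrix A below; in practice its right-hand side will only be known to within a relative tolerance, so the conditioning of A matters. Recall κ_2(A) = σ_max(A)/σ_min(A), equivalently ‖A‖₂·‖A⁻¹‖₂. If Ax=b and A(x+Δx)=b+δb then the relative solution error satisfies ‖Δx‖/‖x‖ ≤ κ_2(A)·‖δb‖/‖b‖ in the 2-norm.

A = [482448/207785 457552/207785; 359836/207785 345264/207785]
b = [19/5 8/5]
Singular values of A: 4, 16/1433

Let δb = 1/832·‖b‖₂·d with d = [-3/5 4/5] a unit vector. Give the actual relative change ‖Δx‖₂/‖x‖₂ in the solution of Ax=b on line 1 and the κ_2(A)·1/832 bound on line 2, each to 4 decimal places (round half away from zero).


0.0050
0.4306

from the listed singular values, σ₁ = 4, σ_n = 16/1433
condition number: 4 ÷ (16/1433) = 358.2500
κ_2(A)·‖δb‖/‖b‖ = 0.4306
solve Ax = b  →  x = [62.4914 -64.1659]
‖b‖ = 4.1231, ‖x‖ = 89.5681
Δx = A⁻¹·δb where δb = 1/832·4.1231·d; ‖Δx‖ = 0.4438
relative error = 0.0050
realised/bound (from unrounded values) ≈ 0.0115


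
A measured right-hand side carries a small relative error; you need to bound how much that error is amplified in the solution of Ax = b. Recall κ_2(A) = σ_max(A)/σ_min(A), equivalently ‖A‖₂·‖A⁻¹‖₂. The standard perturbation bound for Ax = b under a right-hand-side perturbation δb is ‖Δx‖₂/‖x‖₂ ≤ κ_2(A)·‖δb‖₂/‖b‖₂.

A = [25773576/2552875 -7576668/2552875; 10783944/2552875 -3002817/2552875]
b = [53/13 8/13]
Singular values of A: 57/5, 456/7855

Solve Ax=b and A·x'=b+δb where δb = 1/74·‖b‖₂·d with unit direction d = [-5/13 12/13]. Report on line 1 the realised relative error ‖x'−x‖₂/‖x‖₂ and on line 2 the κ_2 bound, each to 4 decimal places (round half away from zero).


σ_max = 57/5, σ_min = 456/7855
κ_2(A) = (57/5) / (456/7855) = 196.3750
κ_2(A)·‖δb‖/‖b‖ = 2.6537
solve Ax = b  →  x = [-4.4864 -16.6351]
‖b‖ = 4.1231, ‖x‖ = 17.2295
δb = ε·‖b‖·d = [-0.0214 0.0514]; solving A·Δx = δb gives ‖Δx‖ = 0.9598
relative error = 0.0557
tightness: 0.0557 against a bound of 2.6537 (unrounded ratio ≈ 0.0210)

0.0557
2.6537


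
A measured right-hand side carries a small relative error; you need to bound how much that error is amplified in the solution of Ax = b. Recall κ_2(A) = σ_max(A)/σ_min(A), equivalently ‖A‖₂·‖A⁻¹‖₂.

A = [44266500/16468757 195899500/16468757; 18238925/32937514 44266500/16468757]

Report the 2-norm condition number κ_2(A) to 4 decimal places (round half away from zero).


244.9250

M = AᵀA = [4860648705625/645377649316 5398853006250/161344412329; 5398853006250/161344412329 23995322500000/161344412329]. tr(M)=59989255625/383924836, det(M)=39062500/95981209
solving λ² − 59989255625/383924836·λ + 39062500/95981209 = 0 gives λ = 625/4, 250000/95981209
κ_2(A) = √(λ_max/λ_min) = √((625/4) / (250000/95981209)) = 244.9250


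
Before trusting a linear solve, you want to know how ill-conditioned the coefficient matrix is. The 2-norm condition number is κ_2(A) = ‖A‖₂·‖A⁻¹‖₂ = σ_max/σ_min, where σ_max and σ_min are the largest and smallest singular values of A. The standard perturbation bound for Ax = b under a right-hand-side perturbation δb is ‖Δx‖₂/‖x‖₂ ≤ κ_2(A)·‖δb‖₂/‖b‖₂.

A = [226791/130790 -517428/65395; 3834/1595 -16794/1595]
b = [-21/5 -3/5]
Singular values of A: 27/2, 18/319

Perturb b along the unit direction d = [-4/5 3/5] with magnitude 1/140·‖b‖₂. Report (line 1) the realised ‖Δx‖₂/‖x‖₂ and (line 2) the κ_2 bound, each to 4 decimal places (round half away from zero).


largest singular value 27/2, smallest 18/319
condition number: (27/2) ÷ (18/319) = 239.2500
bound on ‖Δx‖/‖x‖: κ·ε = 239.2500·1/140 = 1.7089
solve Ax = b  →  x = [51.8211 11.8875]
2-norm of b is 4.2426; of x, 53.1671
re-solving with b+δb shifts x by Δx of norm 0.5371
relative error = 0.0101
so the bound overstates the realised error by a factor of ≈ 169.1768 (computed from the unrounded values)

0.0101
1.7089


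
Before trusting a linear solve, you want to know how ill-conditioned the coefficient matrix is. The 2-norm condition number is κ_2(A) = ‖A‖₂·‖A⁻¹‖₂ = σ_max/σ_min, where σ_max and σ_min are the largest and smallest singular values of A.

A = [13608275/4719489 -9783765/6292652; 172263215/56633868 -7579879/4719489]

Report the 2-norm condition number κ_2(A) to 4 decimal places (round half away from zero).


229.7520

form AᵀA = [3940776150425/224340421392 -43785336220/4673758779; -43785336220/4673758779 124555610873/24926713488] with trace 148875783773/6598247688 and determinant 2036265625/211143926016
eigenvalues of AᵀA: λ = (tr ± √(tr²−4·det))/2 = 361/16, 5640625/13196495376
κ = σ_max/σ_min = (19/4)/(2375/114876) = 229.7520


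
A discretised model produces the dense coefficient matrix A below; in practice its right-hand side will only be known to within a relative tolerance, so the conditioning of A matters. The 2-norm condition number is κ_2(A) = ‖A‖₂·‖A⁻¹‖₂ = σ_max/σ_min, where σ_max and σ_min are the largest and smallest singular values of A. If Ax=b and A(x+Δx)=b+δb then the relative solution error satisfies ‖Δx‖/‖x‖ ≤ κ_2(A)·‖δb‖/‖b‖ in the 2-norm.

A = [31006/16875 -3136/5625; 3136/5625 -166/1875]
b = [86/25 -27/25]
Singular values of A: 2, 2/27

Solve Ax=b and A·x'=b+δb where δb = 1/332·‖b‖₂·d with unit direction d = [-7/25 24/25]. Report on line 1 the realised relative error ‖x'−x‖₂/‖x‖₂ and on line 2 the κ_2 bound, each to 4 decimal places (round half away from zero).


largest singular value 2, smallest 2/27
condition number: 2 ÷ (2/27) = 27.0000
κ_2(A)·‖δb‖/‖b‖ = 0.0813
solve Ax = b  →  x = [-6.1200 -26.3400]
‖b‖ = 3.6056, ‖x‖ = 27.0416
with δb = [-0.0030 0.0104], A·Δx = δb → ‖Δx‖ = 0.1466
relative error = 0.0054
realised/bound (from unrounded values) ≈ 0.0667

0.0054
0.0813


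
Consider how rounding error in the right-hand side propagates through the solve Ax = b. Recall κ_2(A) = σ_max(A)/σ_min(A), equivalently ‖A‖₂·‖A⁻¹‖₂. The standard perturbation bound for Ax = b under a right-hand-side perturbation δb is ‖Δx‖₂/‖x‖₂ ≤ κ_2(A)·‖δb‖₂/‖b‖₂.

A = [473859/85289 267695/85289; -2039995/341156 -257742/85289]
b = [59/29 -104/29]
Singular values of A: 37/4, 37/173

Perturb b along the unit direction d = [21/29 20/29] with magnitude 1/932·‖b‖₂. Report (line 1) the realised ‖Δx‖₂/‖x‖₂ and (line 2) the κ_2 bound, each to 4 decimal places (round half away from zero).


0.0044
0.0464

from the listed singular values, σ₁ = 37/4, σ_n = 37/173
κ = σ_max/σ_min = (37/4)/(37/173) = 43.2500
bound on ‖Δx‖/‖x‖: κ·ε = 43.2500·1/932 = 0.0464
solve Ax = b  →  x = [2.5819 -3.9221]
‖b‖ = 4.1231, ‖x‖ = 4.6956
Δx = A⁻¹·δb where δb = 1/932·4.1231·d; ‖Δx‖ = 0.0207
relative error = 0.0044
so the bound overstates the realised error by a factor of ≈ 10.5344 (computed from the unrounded values)


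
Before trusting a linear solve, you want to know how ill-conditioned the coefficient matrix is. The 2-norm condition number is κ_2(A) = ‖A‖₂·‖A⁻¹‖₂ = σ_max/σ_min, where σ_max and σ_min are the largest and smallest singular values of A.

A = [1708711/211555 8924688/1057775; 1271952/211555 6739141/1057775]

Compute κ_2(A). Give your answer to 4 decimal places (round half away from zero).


AᵀA = [181502206873/1790220721 952863057216/8951103605; 952863057216/8951103605 5002643092609/44755518025]; tr = 11343874274/53217025, det = 28398241/53217025
solving λ² − 11343874274/53217025·λ + 28398241/53217025 = 0 gives λ = 5329/25, 5329/2128681
κ = σ_max/σ_min = (73/5)/(73/1459) = 291.8000

291.8000


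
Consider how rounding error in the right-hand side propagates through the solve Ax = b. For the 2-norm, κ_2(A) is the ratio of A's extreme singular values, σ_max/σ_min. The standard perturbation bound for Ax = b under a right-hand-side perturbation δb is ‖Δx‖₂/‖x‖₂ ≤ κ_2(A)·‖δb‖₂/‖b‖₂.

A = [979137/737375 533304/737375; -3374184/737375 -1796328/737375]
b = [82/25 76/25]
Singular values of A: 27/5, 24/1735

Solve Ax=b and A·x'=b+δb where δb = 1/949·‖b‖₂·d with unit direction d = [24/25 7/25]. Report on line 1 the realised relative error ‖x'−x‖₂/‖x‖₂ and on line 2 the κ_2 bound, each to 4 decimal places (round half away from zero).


0.0012
0.4114

from the listed singular values, σ₁ = 27/5, σ_n = 24/1735
κ = σ_max/σ_min = (27/5)/(24/1735) = 390.3750
κ_2(A)·‖δb‖/‖b‖ = 0.4114
solve Ax = b  →  x = [-136.4052 254.9728]
2-norm of b is 4.4721; of x, 289.1669
Δx = A⁻¹·δb where δb = 1/949·4.4721·d; ‖Δx‖ = 0.3407
realised ‖Δx‖/‖x‖ = 0.0012
so the bound overstates the realised error by a factor of ≈ 349.1623 (computed from the unrounded values)


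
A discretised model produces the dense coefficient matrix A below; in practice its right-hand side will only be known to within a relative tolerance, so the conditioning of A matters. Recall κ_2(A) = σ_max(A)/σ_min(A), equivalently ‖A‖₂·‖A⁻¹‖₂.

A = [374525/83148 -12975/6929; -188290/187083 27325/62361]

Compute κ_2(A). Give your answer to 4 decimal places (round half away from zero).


M = AᵀA = [7096393225/333135504 -246398875/27761292; -246398875/27761292 8556250/2313441]. tr(M)=49281025/1971216, det(M)=15625/1971216
eigenvalues of AᵀA: λ = (tr ± √(tr²−4·det))/2 = 25, 625/1971216
so κ_2 = √(25 / (625/1971216)) = 280.8000

280.8000


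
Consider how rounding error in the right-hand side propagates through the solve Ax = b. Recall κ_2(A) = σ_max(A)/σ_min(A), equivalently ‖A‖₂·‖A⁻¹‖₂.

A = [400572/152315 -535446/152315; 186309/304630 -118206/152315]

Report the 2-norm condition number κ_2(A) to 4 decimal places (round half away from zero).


form AᵀA = [402464457/55204900 -134144019/13801225; -134144019/13801225 178866792/13801225] with trace 44717265/2208196 and determinant 6561/552049
eigenvalues of AᵀA: λ = (tr ± √(tr²−4·det))/2 = 81/4, 324/552049
κ = σ_max/σ_min = (9/2)/(18/743) = 185.7500

185.7500


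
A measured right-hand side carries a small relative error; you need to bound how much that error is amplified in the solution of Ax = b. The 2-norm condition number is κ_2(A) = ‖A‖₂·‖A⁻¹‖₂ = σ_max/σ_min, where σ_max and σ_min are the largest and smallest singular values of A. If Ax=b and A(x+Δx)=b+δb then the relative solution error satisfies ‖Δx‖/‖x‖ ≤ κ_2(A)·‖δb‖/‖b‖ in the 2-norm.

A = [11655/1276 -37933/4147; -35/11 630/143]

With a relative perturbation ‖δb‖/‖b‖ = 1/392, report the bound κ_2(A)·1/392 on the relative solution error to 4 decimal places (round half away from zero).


0.0449

M = AᵀA = [152322625/1628176 -39714255/407044; -39714255/407044 10489381/101761]. tr(M)=380681/1936, det(M)=60025/484
eigenvalues of AᵀA: λ = (tr ± √(tr²−4·det))/2 = 196, 1225/1936
so κ_2 = √(196 / (1225/1936)) = 17.6000
worst-case relative error ≤ 17.6000 × 1/392 = 0.0449


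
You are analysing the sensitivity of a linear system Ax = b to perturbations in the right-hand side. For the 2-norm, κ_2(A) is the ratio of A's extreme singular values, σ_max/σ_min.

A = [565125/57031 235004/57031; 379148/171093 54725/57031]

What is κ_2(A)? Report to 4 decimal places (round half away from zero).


form AᵀA = [1795389409/17413929 249356800/5804643; 249356800/5804643 34635161/1934881] with trace 12468082/103041 and determinant 14641/103041
λ_max, λ_min = (12468082/103041 ± √155447034265600/10617447681)/2 = 121, 121/103041
κ_2(A) = √(λ_max/λ_min) = √(121 / (121/103041)) = 321.0000

321.0000


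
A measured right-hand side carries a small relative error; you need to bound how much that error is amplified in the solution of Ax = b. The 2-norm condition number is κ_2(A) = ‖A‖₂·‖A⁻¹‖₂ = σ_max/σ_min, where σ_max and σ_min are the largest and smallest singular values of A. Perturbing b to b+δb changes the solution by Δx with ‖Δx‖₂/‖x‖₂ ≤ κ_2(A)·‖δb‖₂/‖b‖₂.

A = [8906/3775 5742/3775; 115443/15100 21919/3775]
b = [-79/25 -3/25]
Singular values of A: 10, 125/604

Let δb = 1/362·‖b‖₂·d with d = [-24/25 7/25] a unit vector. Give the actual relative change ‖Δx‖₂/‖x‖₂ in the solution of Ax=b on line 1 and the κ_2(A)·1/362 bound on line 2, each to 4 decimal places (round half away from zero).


from the listed singular values, σ₁ = 10, σ_n = 125/604
κ_2(A) = 10 / (125/604) = 48.3200
perturbation bound = 48.3200·1/362 = 0.1335
solve Ax = b  →  x = [-8.7776 11.5368]
‖b‖ = 3.1623, ‖x‖ = 14.4963
with δb = [-0.0084 0.0024], A·Δx = δb → ‖Δx‖ = 0.0422
relative error = 0.0029
so the bound overstates the realised error by a factor of ≈ 45.8415 (computed from the unrounded values)

0.0029
0.1335


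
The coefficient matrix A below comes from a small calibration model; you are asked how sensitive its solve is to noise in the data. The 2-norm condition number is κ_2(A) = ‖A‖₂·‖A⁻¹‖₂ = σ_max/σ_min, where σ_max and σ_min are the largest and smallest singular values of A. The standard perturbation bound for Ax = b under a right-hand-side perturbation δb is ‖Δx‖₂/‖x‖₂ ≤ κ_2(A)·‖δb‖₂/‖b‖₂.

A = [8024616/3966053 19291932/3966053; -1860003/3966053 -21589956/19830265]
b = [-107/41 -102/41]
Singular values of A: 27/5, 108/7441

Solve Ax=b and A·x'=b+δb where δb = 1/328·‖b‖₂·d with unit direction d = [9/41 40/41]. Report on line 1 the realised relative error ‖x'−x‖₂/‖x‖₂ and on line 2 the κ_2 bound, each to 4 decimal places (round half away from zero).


from the listed singular values, σ₁ = 27/5, σ_n = 108/7441
κ_2(A) = (27/5) / (108/7441) = 372.0500
κ_2(A)·‖δb‖/‖b‖ = 1.1343
solve Ax = b  →  x = [190.6524 -79.8397]
2-norm of b is 3.6056; of x, 206.6948
with δb = [0.0024 0.0107], A·Δx = δb → ‖Δx‖ = 0.7574
relative error = 0.0037
tightness: 0.0037 against a bound of 1.1343 (unrounded ratio ≈ 0.0032)

0.0037
1.1343


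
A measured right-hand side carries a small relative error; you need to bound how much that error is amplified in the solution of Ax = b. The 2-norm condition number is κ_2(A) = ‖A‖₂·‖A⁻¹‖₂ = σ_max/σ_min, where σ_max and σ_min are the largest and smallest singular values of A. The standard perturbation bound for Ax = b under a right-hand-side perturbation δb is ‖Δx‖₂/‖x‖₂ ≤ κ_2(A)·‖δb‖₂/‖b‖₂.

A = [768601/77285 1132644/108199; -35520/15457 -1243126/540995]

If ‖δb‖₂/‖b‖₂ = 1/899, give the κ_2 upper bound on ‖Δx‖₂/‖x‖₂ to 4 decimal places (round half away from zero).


AᵀA = [370189921/3553225 544144644/4974515; 544144644/4974515 19998466996/174108025]; tr = 1813925/8281, det = 7496644/5175625
eigenvalues of AᵀA: λ = (tr ± √(tr²−4·det))/2 = 5476/25, 1369/207025
so κ_2 = √((5476/25) / (1369/207025)) = 182.0000
perturbation bound = 182.0000·1/899 = 0.2024

0.2024


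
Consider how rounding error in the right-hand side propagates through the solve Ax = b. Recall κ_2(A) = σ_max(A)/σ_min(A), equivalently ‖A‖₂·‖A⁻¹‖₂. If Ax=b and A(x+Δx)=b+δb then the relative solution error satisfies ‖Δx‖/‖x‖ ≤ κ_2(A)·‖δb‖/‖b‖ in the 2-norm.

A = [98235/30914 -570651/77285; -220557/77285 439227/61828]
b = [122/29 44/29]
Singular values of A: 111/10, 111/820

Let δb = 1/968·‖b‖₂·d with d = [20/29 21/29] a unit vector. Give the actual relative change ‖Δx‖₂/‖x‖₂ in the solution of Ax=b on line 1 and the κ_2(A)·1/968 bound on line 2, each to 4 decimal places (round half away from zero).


from the listed singular values, σ₁ = 111/10, σ_n = 111/820
κ_2(A) = (111/10) / (111/820) = 82.0000
κ_2(A)·‖δb‖/‖b‖ = 0.0847
solve Ax = b  →  x = [27.3458 11.1989]
‖b‖₂ = 4.4721 and ‖x‖₂ = 29.5501
re-solving with b+δb shifts x by Δx of norm 0.0341
realised ‖Δx‖/‖x‖ = 0.0012
realised/bound (from unrounded values) ≈ 0.0136

0.0012
0.0847


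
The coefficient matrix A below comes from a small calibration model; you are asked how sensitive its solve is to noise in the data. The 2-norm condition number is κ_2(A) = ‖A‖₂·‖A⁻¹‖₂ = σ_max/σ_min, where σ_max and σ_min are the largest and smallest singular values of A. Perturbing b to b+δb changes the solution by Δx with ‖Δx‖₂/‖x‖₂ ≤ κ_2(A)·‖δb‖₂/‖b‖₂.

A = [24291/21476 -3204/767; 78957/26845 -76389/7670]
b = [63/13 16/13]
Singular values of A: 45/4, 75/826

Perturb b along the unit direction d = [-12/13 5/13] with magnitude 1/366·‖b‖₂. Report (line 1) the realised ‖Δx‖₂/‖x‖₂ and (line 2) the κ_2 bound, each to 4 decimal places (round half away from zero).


0.0034
0.3385

largest singular value 45/4, smallest 75/826
condition number: (45/4) ÷ (75/826) = 123.9000
worst-case relative error ≤ 123.9000 × 1/366 = 0.3385
solve Ax = b  →  x = [-42.2165 -12.5909]
‖b‖ = 5.0000, ‖x‖ = 44.0541
re-solving with b+δb shifts x by Δx of norm 0.1505
dividing the unrounded norms, ‖Δx‖/‖x‖ = 0.0034
so the bound overstates the realised error by a factor of ≈ 99.1218 (computed from the unrounded values)


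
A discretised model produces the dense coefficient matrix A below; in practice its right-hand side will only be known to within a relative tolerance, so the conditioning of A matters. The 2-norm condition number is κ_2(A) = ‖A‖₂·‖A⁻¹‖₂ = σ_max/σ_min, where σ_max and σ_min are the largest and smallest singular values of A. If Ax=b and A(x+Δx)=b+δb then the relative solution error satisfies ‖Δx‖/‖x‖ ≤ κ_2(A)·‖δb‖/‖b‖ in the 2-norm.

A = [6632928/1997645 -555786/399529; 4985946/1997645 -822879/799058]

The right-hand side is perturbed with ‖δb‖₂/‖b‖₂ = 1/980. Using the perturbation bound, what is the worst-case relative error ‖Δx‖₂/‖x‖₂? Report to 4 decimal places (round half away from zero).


M = AᵀA = [2754215654724/159623421841 -1147580730135/159623421841; -1147580730135/159623421841 1912722159825/638493687364]. tr(M)=76506418809/3778069156, det(M)=2624400/944517289
λ_max, λ_min = (76506418809/3778069156 ± √5853073476343020876081/14273806547518552336)/2 = 81/4, 129600/944517289
so κ_2 = √((81/4) / (129600/944517289)) = 384.1625
perturbation bound = 384.1625·1/980 = 0.3920

0.3920


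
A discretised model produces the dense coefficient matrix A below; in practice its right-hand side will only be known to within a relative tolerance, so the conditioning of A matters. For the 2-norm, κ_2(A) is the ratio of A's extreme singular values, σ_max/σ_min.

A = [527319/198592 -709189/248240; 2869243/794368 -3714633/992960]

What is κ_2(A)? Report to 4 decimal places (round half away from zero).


M = AᵀA = [12681600637225/631020519424 -3328337216295/157755129856; -3328337216295/157755129856 873827317129/39438782464]. tr(M)=31703730929/750321664, det(M)=446265625/3001286656
solving λ² − 31703730929/750321664·λ + 446265625/3001286656 = 0 gives λ = 169/4, 2640625/750321664
so κ_2 = √((169/4) / (2640625/750321664)) = 109.5680

109.5680


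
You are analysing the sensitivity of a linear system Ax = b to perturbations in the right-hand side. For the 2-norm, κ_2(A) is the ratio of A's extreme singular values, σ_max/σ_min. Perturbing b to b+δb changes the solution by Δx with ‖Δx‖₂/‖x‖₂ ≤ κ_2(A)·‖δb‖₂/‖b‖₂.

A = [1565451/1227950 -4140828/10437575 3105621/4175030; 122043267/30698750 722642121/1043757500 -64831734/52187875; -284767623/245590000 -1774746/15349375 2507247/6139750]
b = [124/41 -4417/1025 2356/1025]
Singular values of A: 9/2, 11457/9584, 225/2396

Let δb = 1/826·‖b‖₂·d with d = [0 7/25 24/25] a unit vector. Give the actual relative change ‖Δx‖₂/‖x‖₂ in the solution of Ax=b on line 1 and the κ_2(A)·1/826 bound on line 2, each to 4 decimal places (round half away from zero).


σ_max = 9/2, σ_min = 225/2396
κ_2(A) = (9/2) / (225/2396) = 47.9200
worst-case relative error ≤ 47.9200 × 1/826 = 0.0580
solve Ax = b  →  x = [0.0836 7.7673 8.0652]
‖b‖₂ = 5.7446 and ‖x‖₂ = 11.1976
re-solving with b+δb shifts x by Δx of norm 0.0741
relative error = 0.0066
realised/bound (from unrounded values) ≈ 0.1140

0.0066
0.0580


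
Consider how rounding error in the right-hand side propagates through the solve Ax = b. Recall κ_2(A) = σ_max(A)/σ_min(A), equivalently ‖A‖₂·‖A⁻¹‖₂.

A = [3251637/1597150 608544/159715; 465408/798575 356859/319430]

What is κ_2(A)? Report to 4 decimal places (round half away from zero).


375.8000

form AᵀA = [18303298569/4081420996 8579396880/1020355249; 8579396880/1020355249 64346061825/4081420996] with trace 142991973/7061282 and determinant 164025/56490256
solving λ² − 142991973/7061282·λ + 164025/56490256 = 0 gives λ = 81/4, 2025/14122564
σ_max=√(81/4)=(9/2), σ_min=√(2025/14122564)=(45/3758) → κ = 375.8000


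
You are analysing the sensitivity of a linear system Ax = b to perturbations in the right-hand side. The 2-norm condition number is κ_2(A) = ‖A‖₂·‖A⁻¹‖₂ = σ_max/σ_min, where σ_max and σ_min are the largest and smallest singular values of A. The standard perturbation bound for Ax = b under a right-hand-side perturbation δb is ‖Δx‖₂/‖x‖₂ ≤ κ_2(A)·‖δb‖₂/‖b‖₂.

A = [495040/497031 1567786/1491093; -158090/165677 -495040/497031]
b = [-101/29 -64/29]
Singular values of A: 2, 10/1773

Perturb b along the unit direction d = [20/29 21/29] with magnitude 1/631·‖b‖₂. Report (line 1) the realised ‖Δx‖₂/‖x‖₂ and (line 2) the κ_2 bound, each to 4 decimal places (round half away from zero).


σ_max = 2, σ_min = 10/1773
condition number: 2 ÷ (10/1773) = 354.6000
perturbation bound = 354.6000·1/631 = 0.5620
solve Ax = b  →  x = [513.2138 -489.4655]
‖b‖₂ = 4.1231 and ‖x‖₂ = 709.2002
Δx = A⁻¹·δb where δb = 1/631·4.1231·d; ‖Δx‖ = 1.1585
relative error = 0.0016
tightness: 0.0016 against a bound of 0.5620 (unrounded ratio ≈ 0.0029)

0.0016
0.5620


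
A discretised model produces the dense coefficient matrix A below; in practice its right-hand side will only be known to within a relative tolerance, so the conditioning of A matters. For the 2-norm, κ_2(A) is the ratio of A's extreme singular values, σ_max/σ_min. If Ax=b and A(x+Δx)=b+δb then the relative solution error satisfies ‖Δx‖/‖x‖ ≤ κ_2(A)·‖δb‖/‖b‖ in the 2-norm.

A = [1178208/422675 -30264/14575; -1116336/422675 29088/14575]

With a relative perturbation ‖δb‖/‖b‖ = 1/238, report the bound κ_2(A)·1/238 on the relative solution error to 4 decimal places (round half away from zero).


1.2248

AᵀA = [626487552/42486125 -469857024/42486125; -469857024/42486125 352404288/42486125]; tr = 195778368/8497225, det = 1327104/212430625
λ_max, λ_min = (195778368/8497225 ± √1533094604181504/2888113308025)/2 = 576/25, 2304/8497225
κ = σ_max/σ_min = (24/5)/(48/2915) = 291.5000
worst-case relative error ≤ 291.5000 × 1/238 = 1.2248


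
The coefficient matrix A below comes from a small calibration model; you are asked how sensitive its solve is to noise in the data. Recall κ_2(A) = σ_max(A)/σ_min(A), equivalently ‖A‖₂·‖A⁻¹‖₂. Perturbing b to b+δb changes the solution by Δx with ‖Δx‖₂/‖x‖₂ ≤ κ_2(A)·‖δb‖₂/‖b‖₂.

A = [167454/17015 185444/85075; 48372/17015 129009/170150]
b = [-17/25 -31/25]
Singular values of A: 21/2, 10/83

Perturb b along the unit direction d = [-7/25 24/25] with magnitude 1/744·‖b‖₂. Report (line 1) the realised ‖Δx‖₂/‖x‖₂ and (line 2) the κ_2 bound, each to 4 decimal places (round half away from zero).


σ_max = 21/2, σ_min = 10/83
κ_2(A) = (21/2) / (10/83) = 87.1500
κ_2(A)·‖δb‖/‖b‖ = 0.1171
solve Ax = b  →  x = [1.7290 -8.1185]
2-norm of b is 1.4142; of x, 8.3005
Δx = A⁻¹·δb where δb = 1/744·1.4142·d; ‖Δx‖ = 0.0158
dividing the unrounded norms, ‖Δx‖/‖x‖ = 0.0019
so the bound overstates the realised error by a factor of ≈ 61.6284 (computed from the unrounded values)

0.0019
0.1171


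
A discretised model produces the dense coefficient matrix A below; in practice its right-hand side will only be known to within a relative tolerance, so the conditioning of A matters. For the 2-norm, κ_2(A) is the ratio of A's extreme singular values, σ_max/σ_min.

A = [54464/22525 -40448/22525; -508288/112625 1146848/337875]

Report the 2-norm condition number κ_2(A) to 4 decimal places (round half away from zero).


AᵀA = [1150570496/43890625 -2588758016/131671875; -2588758016/131671875 5824807936/395015625]; tr = 647197696/15800625, det = 4194304/395015625
eigenvalues of AᵀA: λ = (tr ± √(tr²−4·det))/2 = 1024/25, 4096/15800625
so κ_2 = √((1024/25) / (4096/15800625)) = 397.5000

397.5000


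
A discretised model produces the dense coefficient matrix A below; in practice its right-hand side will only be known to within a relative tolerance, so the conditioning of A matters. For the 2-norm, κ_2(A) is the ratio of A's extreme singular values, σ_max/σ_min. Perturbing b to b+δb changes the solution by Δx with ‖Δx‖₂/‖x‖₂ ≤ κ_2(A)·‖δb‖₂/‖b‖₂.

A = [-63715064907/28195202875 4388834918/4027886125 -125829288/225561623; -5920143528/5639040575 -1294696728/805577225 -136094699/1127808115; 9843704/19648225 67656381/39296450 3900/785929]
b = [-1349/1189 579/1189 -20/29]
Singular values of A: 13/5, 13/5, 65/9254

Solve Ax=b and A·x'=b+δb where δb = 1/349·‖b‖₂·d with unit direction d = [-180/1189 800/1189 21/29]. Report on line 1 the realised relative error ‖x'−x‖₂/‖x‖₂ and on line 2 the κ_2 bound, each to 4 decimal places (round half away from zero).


1.0606
1.0606

largest singular value 13/5, smallest 65/9254
κ = σ_max/σ_min = (13/5)/(65/9254) = 370.1600
κ_2(A)·‖δb‖/‖b‖ = 1.0606
solve Ax = b  →  x = [0.2525 -0.4743 0.0844]
2-norm of b is 1.4142; of x, 0.5439
re-solving with b+δb shifts x by Δx of norm 0.5769
dividing the unrounded norms, ‖Δx‖/‖x‖ = 1.0606
so the bound is sharp here: realised error equals the bound


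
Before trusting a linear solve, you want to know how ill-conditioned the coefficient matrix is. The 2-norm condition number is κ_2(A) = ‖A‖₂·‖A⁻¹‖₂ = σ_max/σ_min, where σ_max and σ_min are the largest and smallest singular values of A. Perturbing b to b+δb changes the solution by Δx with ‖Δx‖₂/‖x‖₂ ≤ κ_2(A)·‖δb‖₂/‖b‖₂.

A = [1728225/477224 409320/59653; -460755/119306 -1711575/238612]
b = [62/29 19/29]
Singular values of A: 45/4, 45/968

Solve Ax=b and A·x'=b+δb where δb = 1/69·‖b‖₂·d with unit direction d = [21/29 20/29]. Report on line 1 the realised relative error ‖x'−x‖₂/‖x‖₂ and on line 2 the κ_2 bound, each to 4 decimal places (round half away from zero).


σ_max = 45/4, σ_min = 45/968
κ = σ_max/σ_min = (45/4)/(45/968) = 242.0000
κ_2(A)·‖δb‖/‖b‖ = 3.5072
solve Ax = b  →  x = [-37.9190 20.3242]
2-norm of b is 2.2361; of x, 43.0223
with δb = [0.0235 0.0223], A·Δx = δb → ‖Δx‖ = 0.6971
dividing the unrounded norms, ‖Δx‖/‖x‖ = 0.0162
so the bound overstates the realised error by a factor of ≈ 216.4518 (computed from the unrounded values)

0.0162
3.5072


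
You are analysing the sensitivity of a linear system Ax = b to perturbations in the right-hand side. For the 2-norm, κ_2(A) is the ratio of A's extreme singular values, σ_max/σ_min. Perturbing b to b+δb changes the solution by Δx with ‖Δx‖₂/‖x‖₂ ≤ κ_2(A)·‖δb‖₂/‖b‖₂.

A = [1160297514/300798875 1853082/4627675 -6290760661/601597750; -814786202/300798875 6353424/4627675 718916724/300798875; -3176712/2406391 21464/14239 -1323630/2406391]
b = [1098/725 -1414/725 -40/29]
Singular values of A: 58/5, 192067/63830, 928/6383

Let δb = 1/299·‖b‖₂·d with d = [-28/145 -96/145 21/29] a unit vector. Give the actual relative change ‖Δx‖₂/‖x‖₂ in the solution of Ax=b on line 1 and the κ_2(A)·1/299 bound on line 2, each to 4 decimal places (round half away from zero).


0.0948
0.2668

σ_max = 58/5, σ_min = 928/6383
κ_2(A) = (58/5) / (928/6383) = 79.7875
bound on ‖Δx‖/‖x‖: κ·ε = 79.7875·1/299 = 0.2668
solve Ax = b  →  x = [0.5106 -0.4584 0.0260]
2-norm of b is 2.8284; of x, 0.6867
Δx = A⁻¹·δb where δb = 1/299·2.8284·d; ‖Δx‖ = 0.0651
dividing the unrounded norms, ‖Δx‖/‖x‖ = 0.0948
so the bound overstates the realised error by a factor of ≈ 2.8162 (computed from the unrounded values)


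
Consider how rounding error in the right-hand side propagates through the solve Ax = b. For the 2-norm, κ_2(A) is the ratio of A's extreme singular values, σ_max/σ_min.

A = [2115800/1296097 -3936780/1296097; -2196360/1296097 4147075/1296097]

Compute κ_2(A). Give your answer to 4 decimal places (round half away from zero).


M = AᵀA = [11058985600/1997464249 -20734731000/1997464249; -20734731000/1997464249 38878083025/1997464249]. tr(M)=172792625/6911641, det(M)=40000/6911641
λ_max, λ_min = (172792625/6911641 ± √29856185391830625/47770781312881)/2 = 25, 1600/6911641
so κ_2 = √(25 / (1600/6911641)) = 328.6250

328.6250


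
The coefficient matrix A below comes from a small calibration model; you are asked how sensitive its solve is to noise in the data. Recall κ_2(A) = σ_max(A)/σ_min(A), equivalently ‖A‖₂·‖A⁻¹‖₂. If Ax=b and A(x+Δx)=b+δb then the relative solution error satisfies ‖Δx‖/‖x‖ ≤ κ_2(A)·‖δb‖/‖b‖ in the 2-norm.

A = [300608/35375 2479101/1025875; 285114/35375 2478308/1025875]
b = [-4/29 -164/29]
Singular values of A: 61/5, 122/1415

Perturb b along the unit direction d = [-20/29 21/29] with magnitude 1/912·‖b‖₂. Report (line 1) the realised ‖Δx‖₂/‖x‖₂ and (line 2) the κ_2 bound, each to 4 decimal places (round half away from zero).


0.0016
0.1552

largest singular value 61/5, smallest 122/1415
κ_2(A) = (61/5) / (122/1415) = 141.5000
perturbation bound = 141.5000·1/912 = 0.1552
solve Ax = b  →  x = [12.6754 -44.6295]
2-norm of b is 5.6569; of x, 46.3946
with δb = [-0.0043 0.0045], A·Δx = δb → ‖Δx‖ = 0.0719
dividing the unrounded norms, ‖Δx‖/‖x‖ = 0.0016
tightness: 0.0016 against a bound of 0.1552 (unrounded ratio ≈ 0.0100)


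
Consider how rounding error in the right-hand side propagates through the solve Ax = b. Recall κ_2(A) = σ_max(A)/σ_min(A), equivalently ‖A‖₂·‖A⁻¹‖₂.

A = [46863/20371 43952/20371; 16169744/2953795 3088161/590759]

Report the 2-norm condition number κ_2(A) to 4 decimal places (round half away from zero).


313.4000

M = AᵀA = [1820322370969/51626656225 346721338656/10325331245; 346721338656/10325331245 66043573465/2065066249]. tr(M)=4127719034/61387225, det(M)=2825761/61387225
solving λ² − 4127719034/61387225·λ + 2825761/61387225 = 0 gives λ = 1681/25, 1681/2455489
κ_2(A) = √(λ_max/λ_min) = √((1681/25) / (1681/2455489)) = 313.4000


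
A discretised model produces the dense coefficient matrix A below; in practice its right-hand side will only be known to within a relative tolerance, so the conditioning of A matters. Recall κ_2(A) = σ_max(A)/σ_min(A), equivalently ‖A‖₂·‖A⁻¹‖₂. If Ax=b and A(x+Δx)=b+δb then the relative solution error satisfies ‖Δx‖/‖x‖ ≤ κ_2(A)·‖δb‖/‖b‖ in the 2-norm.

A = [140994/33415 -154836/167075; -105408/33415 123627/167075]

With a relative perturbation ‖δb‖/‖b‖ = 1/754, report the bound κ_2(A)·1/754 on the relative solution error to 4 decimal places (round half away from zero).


0.1946

M = AᵀA = [1239606180/44662489 -1394488872/223312445; -1394488872/223312445 1570312881/1116562225]. tr(M)=19369701/664225, det(M)=26244/664225
solving λ² − 19369701/664225·λ + 26244/664225 = 0 gives λ = 729/25, 36/26569
κ = σ_max/σ_min = (27/5)/(6/163) = 146.7000
perturbation bound = 146.7000·1/754 = 0.1946


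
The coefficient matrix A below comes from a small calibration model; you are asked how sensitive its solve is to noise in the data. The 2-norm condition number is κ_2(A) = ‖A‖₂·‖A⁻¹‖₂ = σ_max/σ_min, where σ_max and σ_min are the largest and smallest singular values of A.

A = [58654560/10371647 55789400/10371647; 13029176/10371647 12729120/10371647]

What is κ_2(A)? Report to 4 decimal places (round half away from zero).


form AᵀA = [2147600735296/63992303089 2045301995520/63992303089; 2045301995520/63992303089 1947940302400/63992303089] with trace 4869846656/76090729 and determinant 2560000/76090729
eigenvalues of AᵀA: λ = (tr ± √(tr²−4·det))/2 = 64, 40000/76090729
σ_max=√64=8, σ_min=√(40000/76090729)=(200/8723) → κ = 348.9200

348.9200


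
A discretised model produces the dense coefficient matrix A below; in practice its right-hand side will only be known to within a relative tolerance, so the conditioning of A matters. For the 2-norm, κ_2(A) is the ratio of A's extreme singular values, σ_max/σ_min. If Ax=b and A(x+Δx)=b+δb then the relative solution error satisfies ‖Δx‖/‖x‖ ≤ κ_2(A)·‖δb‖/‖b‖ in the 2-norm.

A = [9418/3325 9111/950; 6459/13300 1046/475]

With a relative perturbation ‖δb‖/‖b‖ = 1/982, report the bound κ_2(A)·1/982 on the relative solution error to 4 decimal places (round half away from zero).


0.0677

M = AᵀA = [292179653/35378000 17837091/631750; 17837091/631750 17477357/180500]. tr(M)=29741933/283024, det(M)=2825761/1132096
char-poly roots: 1681/16 and 1681/70756
σ_max=√(1681/16)=(41/4), σ_min=√(1681/70756)=(41/266) → κ = 66.5000
perturbation bound = 66.5000·1/982 = 0.0677


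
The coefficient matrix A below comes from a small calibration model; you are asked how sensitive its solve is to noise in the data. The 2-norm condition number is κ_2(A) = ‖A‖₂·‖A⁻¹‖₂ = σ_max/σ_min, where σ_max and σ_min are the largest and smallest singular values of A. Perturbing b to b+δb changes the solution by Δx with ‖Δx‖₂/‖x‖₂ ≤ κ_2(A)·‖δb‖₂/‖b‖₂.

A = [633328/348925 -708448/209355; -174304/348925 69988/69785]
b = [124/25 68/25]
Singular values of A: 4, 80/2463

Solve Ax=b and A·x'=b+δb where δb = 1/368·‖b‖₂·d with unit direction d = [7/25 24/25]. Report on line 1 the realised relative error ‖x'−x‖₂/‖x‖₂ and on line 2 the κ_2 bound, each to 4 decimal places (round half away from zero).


0.0038
0.3346

largest singular value 4, smallest 80/2463
κ = σ_max/σ_min = 4/(80/2463) = 123.1500
worst-case relative error ≤ 123.1500 × 1/368 = 0.3346
solve Ax = b  →  x = [109.1324 57.0706]
‖b‖ = 5.6569, ‖x‖ = 123.1541
re-solving with b+δb shifts x by Δx of norm 0.4733
realised ‖Δx‖/‖x‖ = 0.0038
realised/bound (from unrounded values) ≈ 0.0115


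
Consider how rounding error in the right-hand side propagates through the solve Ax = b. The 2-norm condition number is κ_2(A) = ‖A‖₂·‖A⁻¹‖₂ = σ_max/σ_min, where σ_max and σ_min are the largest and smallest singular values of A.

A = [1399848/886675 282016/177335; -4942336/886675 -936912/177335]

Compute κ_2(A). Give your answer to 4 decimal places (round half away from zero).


M = AᵀA = [42218015296/1257908089 40202507520/1257908089; 40202507520/1257908089 38293484800/1257908089]. tr(M)=95733056/1495729, det(M)=409600/1495729
λ_max, λ_min = (95733056/1495729 ± √9162367408705536/2237205241441)/2 = 64, 6400/1495729
κ_2(A) = √(λ_max/λ_min) = √(64 / (6400/1495729)) = 122.3000

122.3000


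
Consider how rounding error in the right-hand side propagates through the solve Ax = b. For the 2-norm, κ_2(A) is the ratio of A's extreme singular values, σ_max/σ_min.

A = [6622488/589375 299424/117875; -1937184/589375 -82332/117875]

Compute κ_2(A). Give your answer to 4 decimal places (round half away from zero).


287.5000

M = AᵀA = [76176046656/555780625 3427878528/111156125; 3427878528/111156125 154293264/22231225]. tr(M)=47610576/330625, det(M)=82944/330625
λ_max, λ_min = (47610576/330625 ± √2266657253611776/109312890625)/2 = 144, 576/330625
κ_2(A) = √(λ_max/λ_min) = √(144 / (576/330625)) = 287.5000


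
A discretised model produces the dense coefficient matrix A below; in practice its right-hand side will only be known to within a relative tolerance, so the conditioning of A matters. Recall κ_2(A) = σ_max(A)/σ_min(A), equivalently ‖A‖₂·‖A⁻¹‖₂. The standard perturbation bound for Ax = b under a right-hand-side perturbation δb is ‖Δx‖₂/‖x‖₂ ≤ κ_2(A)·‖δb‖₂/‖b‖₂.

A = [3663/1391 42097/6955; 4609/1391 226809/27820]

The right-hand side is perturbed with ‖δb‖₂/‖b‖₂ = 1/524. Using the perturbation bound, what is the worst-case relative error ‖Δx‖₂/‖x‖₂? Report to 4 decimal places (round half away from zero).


0.1634

M = AᵀA = [34660450/1934881 332433585/7739524; 332433585/7739524 3191873641/30958096]. tr(M)=22168289/183184, det(M)=366025/183184
solving λ² − 22168289/183184·λ + 366025/183184 = 0 gives λ = 121, 3025/183184
κ = σ_max/σ_min = 11/(55/428) = 85.6000
worst-case relative error ≤ 85.6000 × 1/524 = 0.1634


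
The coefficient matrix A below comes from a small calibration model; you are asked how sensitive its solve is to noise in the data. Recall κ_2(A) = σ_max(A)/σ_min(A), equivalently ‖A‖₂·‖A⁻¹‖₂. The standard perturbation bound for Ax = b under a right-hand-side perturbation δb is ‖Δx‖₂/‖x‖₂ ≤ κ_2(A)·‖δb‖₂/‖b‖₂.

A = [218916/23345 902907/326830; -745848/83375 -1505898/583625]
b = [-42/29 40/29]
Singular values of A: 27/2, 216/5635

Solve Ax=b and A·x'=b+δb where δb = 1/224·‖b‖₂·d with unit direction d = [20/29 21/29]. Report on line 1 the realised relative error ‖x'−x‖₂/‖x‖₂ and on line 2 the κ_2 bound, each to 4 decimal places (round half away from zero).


σ_max = 27/2, σ_min = 216/5635
condition number: (27/2) ÷ (216/5635) = 352.1875
bound on ‖Δx‖/‖x‖: κ·ε = 352.1875·1/224 = 1.5723
solve Ax = b  →  x = [-0.1422 -0.0415]
2-norm of b is 2.0000; of x, 0.1481
re-solving with b+δb shifts x by Δx of norm 0.2329
realised ‖Δx‖/‖x‖ = 1.5723
tightness: 1.5723 against a bound of 1.5723; the bound is attained (ratio 1)

1.5723
1.5723


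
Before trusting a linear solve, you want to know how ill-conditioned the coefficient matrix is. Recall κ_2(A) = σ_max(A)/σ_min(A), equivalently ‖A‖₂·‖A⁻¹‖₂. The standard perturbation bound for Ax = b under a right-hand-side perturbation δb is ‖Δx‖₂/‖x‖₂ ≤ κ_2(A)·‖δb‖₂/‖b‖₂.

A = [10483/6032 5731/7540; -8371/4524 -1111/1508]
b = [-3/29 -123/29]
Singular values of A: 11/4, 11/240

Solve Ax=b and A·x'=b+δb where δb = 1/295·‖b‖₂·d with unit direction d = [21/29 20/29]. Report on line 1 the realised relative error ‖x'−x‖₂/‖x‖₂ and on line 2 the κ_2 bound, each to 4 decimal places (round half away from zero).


0.0048
0.2034

σ_max = 11/4, σ_min = 11/240
condition number: (11/4) ÷ (11/240) = 60.0000
bound on ‖Δx‖/‖x‖: κ·ε = 60.0000·1/295 = 0.2034
solve Ax = b  →  x = [26.1818 -60.0000]
‖b‖₂ = 4.2426 and ‖x‖₂ = 65.4636
re-solving with b+δb shifts x by Δx of norm 0.3138
realised ‖Δx‖/‖x‖ = 0.0048
tightness: 0.0048 against a bound of 0.2034 (unrounded ratio ≈ 0.0236)
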